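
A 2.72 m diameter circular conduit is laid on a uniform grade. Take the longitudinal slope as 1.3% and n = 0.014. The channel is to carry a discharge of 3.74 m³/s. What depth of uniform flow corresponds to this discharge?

Manning's equation rearranged: A R^(2/3) = nQ / (1·√S) = 0.014 × 3.74 / (√0.013) = 0.4592.
Trying y = 0.469 m: A R^(2/3) = 0.2909 — too small.
Trying y = 0.587 m: A R^(2/3) = 0.4588 — close enough.

y_n = 0.587 m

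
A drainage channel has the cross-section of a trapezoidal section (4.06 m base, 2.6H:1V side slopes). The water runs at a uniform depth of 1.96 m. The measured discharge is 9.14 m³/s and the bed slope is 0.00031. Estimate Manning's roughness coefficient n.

With bottom width b = 4.06 m and side slope z = 2.6: A = (b + zy)y = (4.06 + 2.6×1.96)×1.96 = 17.95 m²; P = b + 2y√(1+z²) = 4.06 + 2×1.96×2.786 = 14.98 m.
Hydraulic radius R = A/P = 17.95/14.98 = 1.198 m.
Rearranging Manning's equation: n = (1/Q) A R^(2/3) S^(1/2) = (1/9.14) × 17.95 × 1.198^(2/3) × √0.00031 = 0.039.

n = 0.039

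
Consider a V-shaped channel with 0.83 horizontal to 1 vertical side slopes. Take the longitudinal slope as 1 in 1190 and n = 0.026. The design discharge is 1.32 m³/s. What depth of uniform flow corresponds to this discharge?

Manning's equation rearranged: A R^(2/3) = nQ / (1·√S) = 0.026 × 1.32 / (√0.0008403) = 1.184.
At y = 1.15 m: A R^(2/3) = 0.5629 — low.
At y = 1.52 m: A R^(2/3) = 1.184 — ≈ 1.184.

y_n = 1.52 m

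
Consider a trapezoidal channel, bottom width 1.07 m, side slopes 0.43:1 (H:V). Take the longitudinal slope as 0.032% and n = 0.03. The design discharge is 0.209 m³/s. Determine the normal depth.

y_n = 0.567 m

Manning's equation rearranged: A R^(2/3) = nQ / (1·√S) = 0.03 × 0.209 / (√0.00032) = 0.3505.
Try y = 0.438 m: A R^(2/3) = 0.2316 — too small.
Try y = 0.725 m: A R^(2/3) = 0.524 — too large.
Try y = 0.567 m: A R^(2/3) = 0.3509 — close enough.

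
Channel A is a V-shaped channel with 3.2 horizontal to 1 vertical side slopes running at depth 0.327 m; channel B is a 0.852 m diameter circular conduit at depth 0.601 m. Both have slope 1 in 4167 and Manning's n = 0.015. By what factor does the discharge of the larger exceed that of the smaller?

Channel A: For a triangular section with side slope z = 3.2: A = zy² = 3.2×0.327² = 0.3422 m²; P = 2y√(1+z²) = 2×0.327×3.353 = 2.193 m. Hydraulic radius R = A/P = 0.3422/2.193 = 0.1561 m. Q_A = (1/0.015)·0.3422·0.1561^(2/3)·√0.00024 = 0.1024 m³/s.
Channel B: For a circular section of diameter D = 0.852 m at depth y = 0.601 m, the central angle is θ = 2 arccos(1 − 2y/D) = 3.988 rad. Then A = (D²/8)(θ − sin θ) = 0.4299 m² and P = Dθ/2 = 1.699 m. Hydraulic radius R = A/P = 0.4299/1.699 = 0.253 m. Q_B = (1/0.015)·0.4299·0.253^(2/3)·√0.00024 = 0.1776 m³/s.
The larger discharge is 0.1776 m³/s and the smaller is 0.1024 m³/s; the ratio is 1.73.

1.73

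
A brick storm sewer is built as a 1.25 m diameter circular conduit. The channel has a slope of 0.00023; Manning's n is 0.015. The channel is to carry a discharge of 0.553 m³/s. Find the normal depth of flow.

Manning's equation rearranged: A R^(2/3) = nQ / (1·√S) = 0.015 × 0.553 / (√0.00023) = 0.547.
At y = 0.886 m: A R^(2/3) = 0.4809 — low.
At y = 1.16 m: A R^(2/3) = 0.6075 — high.
At y = 0.99 m: A R^(2/3) = 0.5469 — matches.

y_n = 0.99 m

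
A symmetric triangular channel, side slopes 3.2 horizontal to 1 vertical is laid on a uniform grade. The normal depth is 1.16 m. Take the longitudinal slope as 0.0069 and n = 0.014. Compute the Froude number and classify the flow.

For a triangular section with side slope z = 3.2: A = zy² = 3.2×1.16² = 4.306 m²; P = 2y√(1+z²) = 2×1.16×3.353 = 7.778 m.
Hydraulic radius R = A/P = 4.306/7.778 = 0.5536 m.
V = (1/n) R^(2/3) √S = (1/0.014) × 0.5536^(2/3) × √0.0069 = 4 m/s. Hydraulic depth D_h = A/T = 4.306/7.424 = 0.58 m.
Froude number Fr = V/√(g·D_h) = 4/√(9.81×0.58) = 1.68, which is greater than 1, so the flow is supercritical.

supercritical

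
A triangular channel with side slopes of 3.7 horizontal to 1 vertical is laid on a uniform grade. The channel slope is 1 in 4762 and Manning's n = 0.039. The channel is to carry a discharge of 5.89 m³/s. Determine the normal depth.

Manning's equation rearranged: A R^(2/3) = nQ / (1·√S) = 0.039 × 5.89 / (√0.00021) = 15.85.
Trying y = 1.82 m: A R^(2/3) = 11.24 — too small.
Trying y = 2.59 m: A R^(2/3) = 28.8 — too large.
Trying y = 2.07 m: A R^(2/3) = 15.85 — matches.

y_n = 2.07 m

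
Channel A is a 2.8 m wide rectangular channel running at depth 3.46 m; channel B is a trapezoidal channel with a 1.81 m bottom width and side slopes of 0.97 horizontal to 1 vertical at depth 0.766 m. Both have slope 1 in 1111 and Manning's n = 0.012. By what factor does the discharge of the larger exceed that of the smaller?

7.89

Channel A: Flow area A = b·y = 2.8 × 3.46 = 9.688 m². Wetted perimeter P = b + 2y = 2.8 + 2×3.46 = 9.72 m. Hydraulic radius R = A/P = 9.688/9.72 = 0.9967 m. Q_A = (1/0.012)·9.688·0.9967^(2/3)·√0.0009001 = 24.17 m³/s.
Channel B: With bottom width b = 1.81 m and side slope z = 0.97: A = (b + zy)y = (1.81 + 0.97×0.766)×0.766 = 1.956 m²; P = b + 2y√(1+z²) = 1.81 + 2×0.766×1.393 = 3.944 m. Hydraulic radius R = A/P = 1.956/3.944 = 0.4958 m. Q_B = (1/0.012)·1.956·0.4958^(2/3)·√0.0009001 = 3.063 m³/s.
The larger discharge is 24.17 m³/s and the smaller is 3.063 m³/s; the ratio is 7.89.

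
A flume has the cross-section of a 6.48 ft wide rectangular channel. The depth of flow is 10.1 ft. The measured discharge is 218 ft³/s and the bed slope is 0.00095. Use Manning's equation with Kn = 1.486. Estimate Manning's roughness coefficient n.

n = 0.025

Flow area A = b·y = 6.48 × 10.1 = 65.45 ft². Wetted perimeter P = b + 2y = 6.48 + 2×10.1 = 26.68 ft.
Hydraulic radius R = A/P = 65.45/26.68 = 2.453 ft.
Rearranging Manning's equation: n = (1.486/Q) A R^(2/3) S^(1/2) = (1.486/218) × 65.45 × 2.453^(2/3) × √0.00095 = 0.025.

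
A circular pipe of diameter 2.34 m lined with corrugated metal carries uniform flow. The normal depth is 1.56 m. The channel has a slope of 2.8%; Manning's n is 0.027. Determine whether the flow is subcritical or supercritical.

supercritical

For a circular section of diameter D = 2.34 m at depth y = 1.56 m, the central angle is θ = 2 arccos(1 − 2y/D) = 3.821 rad. Then A = (D²/8)(θ − sin θ) = 3.046 m² and P = Dθ/2 = 4.471 m.
Hydraulic radius R = A/P = 3.046/4.471 = 0.6812 m.
V = (1/n) R^(2/3) √S = (1/0.027) × 0.6812^(2/3) × √0.028 = 4.798 m/s. Hydraulic depth D_h = A/T = 3.046/2.206 = 1.381 m.
Froude number Fr = V/√(g·D_h) = 4.798/√(9.81×1.381) = 1.3, which is greater than 1, so the flow is supercritical.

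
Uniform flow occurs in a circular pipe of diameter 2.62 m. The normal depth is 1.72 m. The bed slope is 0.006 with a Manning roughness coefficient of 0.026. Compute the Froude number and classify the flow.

subcritical

For a circular section of diameter D = 2.62 m at depth y = 1.72 m, the central angle is θ = 2 arccos(1 − 2y/D) = 3.778 rad. Then A = (D²/8)(θ − sin θ) = 3.752 m² and P = Dθ/2 = 4.95 m.
Hydraulic radius R = A/P = 3.752/4.95 = 0.7581 m.
V = (1/n) R^(2/3) √S = (1/0.026) × 0.7581^(2/3) × √0.006 = 2.477 m/s. Hydraulic depth D_h = A/T = 3.752/2.488 = 1.508 m.
Froude number Fr = V/√(g·D_h) = 2.477/√(9.81×1.508) = 0.644, which is less than 1, so the flow is subcritical.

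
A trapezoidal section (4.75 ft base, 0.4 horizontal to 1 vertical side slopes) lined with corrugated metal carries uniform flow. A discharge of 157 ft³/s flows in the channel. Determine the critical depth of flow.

y_c = 2.96 ft

At critical depth, Q² T / (g A³) = 1, i.e. A³/T = Q²/g = 157²/32.2 = 765.5.
At y = 3.41 ft: A³/T = 1212 — too large.
At y = 2.05 ft: A³/T = 233 — too small.
At y = 2.96 ft: A³/T = 761.3 — close enough.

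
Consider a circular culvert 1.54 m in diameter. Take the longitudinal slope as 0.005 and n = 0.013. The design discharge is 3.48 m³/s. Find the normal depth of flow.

y_n = 0.904 m

Manning's equation rearranged: A R^(2/3) = nQ / (1·√S) = 0.013 × 3.48 / (√0.005) = 0.6398.
Try y = 0.633 m: A R^(2/3) = 0.3491 — too small.
Try y = 1 m: A R^(2/3) = 0.7446 — too large.
Try y = 0.904 m: A R^(2/3) = 0.6403 — matches.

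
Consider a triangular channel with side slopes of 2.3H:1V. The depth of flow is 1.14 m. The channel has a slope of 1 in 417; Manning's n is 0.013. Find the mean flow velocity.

V = 2.44 m/s

For a triangular section with side slope z = 2.3: A = zy² = 2.3×1.14² = 2.989 m²; P = 2y√(1+z²) = 2×1.14×2.508 = 5.718 m.
Hydraulic radius R = A/P = 2.989/5.718 = 0.5227 m.
From Manning's equation, V = (1/n) R^(2/3) S^(1/2) = (1/0.013) × 0.5227^(2/3) × 0.002398^(1/2) = 2.44 m/s.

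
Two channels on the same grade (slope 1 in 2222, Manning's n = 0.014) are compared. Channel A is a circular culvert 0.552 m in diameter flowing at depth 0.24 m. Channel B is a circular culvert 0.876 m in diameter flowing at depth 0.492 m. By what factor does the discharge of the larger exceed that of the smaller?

5.3

Channel A: For a circular section of diameter D = 0.552 m at depth y = 0.24 m, the central angle is θ = 2 arccos(1 − 2y/D) = 2.88 rad. Then A = (D²/8)(θ − sin θ) = 0.09984 m² and P = Dθ/2 = 0.7949 m. Hydraulic radius R = A/P = 0.09984/0.7949 = 0.1256 m. Q_A = (1/0.014)·0.09984·0.1256^(2/3)·√0.00045 = 0.03794 m³/s.
Channel B: For a circular section of diameter D = 0.876 m at depth y = 0.492 m, the central angle is θ = 2 arccos(1 − 2y/D) = 3.389 rad. Then A = (D²/8)(θ − sin θ) = 0.3485 m² and P = Dθ/2 = 1.484 m. Hydraulic radius R = A/P = 0.3485/1.484 = 0.2348 m. Q_B = (1/0.014)·0.3485·0.2348^(2/3)·√0.00045 = 0.201 m³/s.
The larger discharge is 0.201 m³/s and the smaller is 0.03794 m³/s; the ratio is 5.3.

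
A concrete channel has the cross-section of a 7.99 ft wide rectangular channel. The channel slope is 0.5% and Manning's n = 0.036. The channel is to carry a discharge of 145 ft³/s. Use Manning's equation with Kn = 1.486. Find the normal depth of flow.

y_n = 3.94 ft

Manning's equation rearranged: A R^(2/3) = nQ / (1.486·√S) = 0.036 × 145 / (1.486 × √0.005) = 49.68.
At y = 4.52 ft: A R^(2/3) = 59.61 — high.
At y = 3.94 ft: A R^(2/3) = 49.7 — matches.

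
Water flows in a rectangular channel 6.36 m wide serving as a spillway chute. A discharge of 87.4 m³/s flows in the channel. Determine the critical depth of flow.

y_c = 2.68 m

For a rectangular channel, critical depth y_c = (q²/g)^(1/3) where q = Q/b = 87.4/6.36 = 13.74 m²/s.
So y_c = (13.74²/9.81)^(1/3) = 2.68 m.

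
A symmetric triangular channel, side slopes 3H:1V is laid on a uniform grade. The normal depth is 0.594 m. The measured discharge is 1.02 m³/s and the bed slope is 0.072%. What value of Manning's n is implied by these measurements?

n = 0.012

For a triangular section with side slope z = 3: A = zy² = 3×0.594² = 1.059 m²; P = 2y√(1+z²) = 2×0.594×3.162 = 3.757 m.
Hydraulic radius R = A/P = 1.059/3.757 = 0.2818 m.
Rearranging Manning's equation: n = (1/Q) A R^(2/3) S^(1/2) = (1/1.02) × 1.059 × 0.2818^(2/3) × √0.00072 = 0.012.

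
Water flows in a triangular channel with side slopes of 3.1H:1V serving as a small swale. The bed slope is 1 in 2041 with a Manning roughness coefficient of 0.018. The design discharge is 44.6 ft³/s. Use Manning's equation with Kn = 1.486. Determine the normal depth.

Manning's equation rearranged: A R^(2/3) = nQ / (1.486·√S) = 0.018 × 44.6 / (1.486 × √0.00049) = 24.41.
At y = 2.32 ft: A R^(2/3) = 17.82 — too small.
At y = 3.32 ft: A R^(2/3) = 46.35 — too large.
At y = 2.61 ft: A R^(2/3) = 24.4 — close enough.

y_n = 2.61 ft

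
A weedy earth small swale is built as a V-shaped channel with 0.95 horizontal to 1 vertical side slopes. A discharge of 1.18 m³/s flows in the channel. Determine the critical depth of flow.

At critical depth, Q² T / (g A³) = 1, i.e. A³/T = Q²/g = 1.18²/9.81 = 0.1419.
At y = 0.968 m: A³/T = 0.3835 — over.
At y = 0.793 m: A³/T = 0.1415 — ≈ 0.1419.

y_c = 0.793 m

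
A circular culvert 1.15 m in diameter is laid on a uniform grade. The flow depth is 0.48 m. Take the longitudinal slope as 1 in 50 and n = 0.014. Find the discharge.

For a circular section of diameter D = 1.15 m at depth y = 0.48 m, the central angle is θ = 2 arccos(1 − 2y/D) = 2.81 rad. Then A = (D²/8)(θ − sin θ) = 0.4106 m² and P = Dθ/2 = 1.616 m.
Hydraulic radius R = A/P = 0.4106/1.616 = 0.2542 m.
Manning's equation: Q = (1/n) A R^(2/3) S^(1/2) = (1/0.014) × 0.4106 × 0.2542^(2/3) × 0.02^(1/2) = 1.66 m³/s.

Q = 1.66 m³/s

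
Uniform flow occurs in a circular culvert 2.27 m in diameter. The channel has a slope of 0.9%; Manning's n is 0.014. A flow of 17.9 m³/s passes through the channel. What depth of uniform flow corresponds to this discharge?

Manning's equation rearranged: A R^(2/3) = nQ / (1·√S) = 0.014 × 17.9 / (√0.009) = 2.642.
Trying y = 2.11 m: A R^(2/3) = 2.982 — too large.
Trying y = 1.77 m: A R^(2/3) = 2.641 — ≈ 2.642.

y_n = 1.77 m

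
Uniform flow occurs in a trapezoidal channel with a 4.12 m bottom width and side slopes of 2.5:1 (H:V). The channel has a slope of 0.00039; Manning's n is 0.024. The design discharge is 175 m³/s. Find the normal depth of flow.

Manning's equation rearranged: A R^(2/3) = nQ / (1·√S) = 0.024 × 175 / (√0.00039) = 212.7.
Trying y = 5.05 m: A R^(2/3) = 164 — low.
Trying y = 6.63 m: A R^(2/3) = 313 — high.
Trying y = 5.64 m: A R^(2/3) = 212.8 — matches.

y_n = 5.64 m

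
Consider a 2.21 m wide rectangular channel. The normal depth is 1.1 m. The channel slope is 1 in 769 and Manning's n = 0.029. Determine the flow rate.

Q = 2.03 m³/s

Flow area A = b·y = 2.21 × 1.1 = 2.431 m². Wetted perimeter P = b + 2y = 2.21 + 2×1.1 = 4.41 m.
Hydraulic radius R = A/P = 2.431/4.41 = 0.5512 m.
Manning's equation: Q = (1/n) A R^(2/3) S^(1/2) = (1/0.029) × 2.431 × 0.5512^(2/3) × 0.0013^(1/2) = 2.03 m³/s.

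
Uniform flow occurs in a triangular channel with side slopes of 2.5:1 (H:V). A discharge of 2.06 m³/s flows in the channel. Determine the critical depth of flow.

At critical depth, Q² T / (g A³) = 1, i.e. A³/T = Q²/g = 2.06²/9.81 = 0.4326.
Trying y = 0.471 m: A³/T = 0.07244 — short.
Trying y = 0.673 m: A³/T = 0.4314 — close enough.

y_c = 0.673 m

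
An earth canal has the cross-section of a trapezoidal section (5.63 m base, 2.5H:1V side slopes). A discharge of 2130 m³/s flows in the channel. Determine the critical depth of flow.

At critical depth, Q² T / (g A³) = 1, i.e. A³/T = Q²/g = 2130²/9.81 = 462500.
Try y = 11.7 m: A³/T = 1060000 — too large.
Try y = 9.76 m: A³/T = 462600 — ≈ 462500.

y_c = 9.76 m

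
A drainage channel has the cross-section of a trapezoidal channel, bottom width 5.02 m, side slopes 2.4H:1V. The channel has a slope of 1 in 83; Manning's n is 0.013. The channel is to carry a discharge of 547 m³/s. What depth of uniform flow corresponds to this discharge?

Manning's equation rearranged: A R^(2/3) = nQ / (1·√S) = 0.013 × 547 / (√0.01205) = 64.78.
At y = 2.92 m: A R^(2/3) = 50.78 — short.
At y = 4.03 m: A R^(2/3) = 102.5 — over.
At y = 3.27 m: A R^(2/3) = 64.79 — ≈ 64.78.

y_n = 3.27 m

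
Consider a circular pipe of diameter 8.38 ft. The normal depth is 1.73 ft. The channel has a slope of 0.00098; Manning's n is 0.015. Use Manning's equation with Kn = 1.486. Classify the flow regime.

subcritical

For a circular section of diameter D = 8.38 ft at depth y = 1.73 ft, the central angle is θ = 2 arccos(1 − 2y/D) = 1.887 rad. Then A = (D²/8)(θ − sin θ) = 8.217 ft² and P = Dθ/2 = 7.905 ft.
Hydraulic radius R = A/P = 8.217/7.905 = 1.039 ft.
V = (1.486/n) R^(2/3) √S = (1.486/0.015) × 1.039^(2/3) × √0.00098 = 3.182 ft/s. Hydraulic depth D_h = A/T = 8.217/6.784 = 1.211 ft.
Froude number Fr = V/√(g·D_h) = 3.182/√(32.2×1.211) = 0.51, which is less than 1, so the flow is subcritical.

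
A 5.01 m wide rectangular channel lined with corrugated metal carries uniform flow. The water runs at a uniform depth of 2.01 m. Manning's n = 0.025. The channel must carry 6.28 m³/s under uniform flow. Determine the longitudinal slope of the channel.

S = 0.00021

Flow area A = b·y = 5.01 × 2.01 = 10.07 m². Wetted perimeter P = b + 2y = 5.01 + 2×2.01 = 9.03 m.
Hydraulic radius R = A/P = 10.07/9.03 = 1.115 m.
From Manning's equation, S = [nQ / (1 A R^(2/3))]² = [0.025 × 6.28 / (1 × 10.07 × 1.115^(2/3))]² = 0.00021.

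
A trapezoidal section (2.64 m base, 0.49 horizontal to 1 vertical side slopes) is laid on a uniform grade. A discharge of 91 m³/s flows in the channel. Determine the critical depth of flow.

At critical depth, Q² T / (g A³) = 1, i.e. A³/T = Q²/g = 91²/9.81 = 844.1.
Try y = 4.36 m: A³/T = 1306 — too large.
Try y = 2.91 m: A³/T = 301.6 — too small.
Try y = 3.87 m: A³/T = 841.1 — close enough.

y_c = 3.87 m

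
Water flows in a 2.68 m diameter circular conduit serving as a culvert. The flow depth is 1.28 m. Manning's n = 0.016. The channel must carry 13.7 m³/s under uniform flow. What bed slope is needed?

For a circular section of diameter D = 2.68 m at depth y = 1.28 m, the central angle is θ = 2 arccos(1 − 2y/D) = 3.052 rad. Then A = (D²/8)(θ − sin θ) = 2.66 m² and P = Dθ/2 = 4.09 m.
Hydraulic radius R = A/P = 2.66/4.09 = 0.6504 m.
From Manning's equation, S = [nQ / (1 A R^(2/3))]² = [0.016 × 13.7 / (1 × 2.66 × 0.6504^(2/3))]² = 0.0121.

S = 0.0121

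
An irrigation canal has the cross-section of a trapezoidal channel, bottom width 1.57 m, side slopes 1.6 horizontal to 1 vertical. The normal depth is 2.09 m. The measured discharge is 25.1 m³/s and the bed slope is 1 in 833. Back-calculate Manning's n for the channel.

With bottom width b = 1.57 m and side slope z = 1.6: A = (b + zy)y = (1.57 + 1.6×2.09)×2.09 = 10.27 m²; P = b + 2y√(1+z²) = 1.57 + 2×2.09×1.887 = 9.457 m.
Hydraulic radius R = A/P = 10.27/9.457 = 1.086 m.
Rearranging Manning's equation: n = (1/Q) A R^(2/3) S^(1/2) = (1/25.1) × 10.27 × 1.086^(2/3) × √0.0012 = 0.015.

n = 0.015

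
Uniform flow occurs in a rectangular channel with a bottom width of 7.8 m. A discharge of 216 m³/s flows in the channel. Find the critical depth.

For a rectangular channel, critical depth y_c = (q²/g)^(1/3) where q = Q/b = 216/7.8 = 27.69 m²/s.
So y_c = (27.69²/9.81)^(1/3) = 4.28 m.

y_c = 4.28 m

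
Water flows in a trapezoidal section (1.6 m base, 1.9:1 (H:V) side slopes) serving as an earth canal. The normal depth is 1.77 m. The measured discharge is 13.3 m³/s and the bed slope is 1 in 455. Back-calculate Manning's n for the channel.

With bottom width b = 1.6 m and side slope z = 1.9: A = (b + zy)y = (1.6 + 1.9×1.77)×1.77 = 8.785 m²; P = b + 2y√(1+z²) = 1.6 + 2×1.77×2.147 = 9.201 m.
Hydraulic radius R = A/P = 8.785/9.201 = 0.9548 m.
Rearranging Manning's equation: n = (1/Q) A R^(2/3) S^(1/2) = (1/13.3) × 8.785 × 0.9548^(2/3) × √0.002198 = 0.03.

n = 0.03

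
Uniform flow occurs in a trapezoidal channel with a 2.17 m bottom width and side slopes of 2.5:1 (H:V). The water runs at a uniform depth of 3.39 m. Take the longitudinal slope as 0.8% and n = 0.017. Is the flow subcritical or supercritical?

With bottom width b = 2.17 m and side slope z = 2.5: A = (b + zy)y = (2.17 + 2.5×3.39)×3.39 = 36.09 m²; P = b + 2y√(1+z²) = 2.17 + 2×3.39×2.693 = 20.43 m.
Hydraulic radius R = A/P = 36.09/20.43 = 1.767 m.
V = (1/n) R^(2/3) √S = (1/0.017) × 1.767^(2/3) × √0.008 = 7.689 m/s. Hydraulic depth D_h = A/T = 36.09/19.12 = 1.887 m.
Froude number Fr = V/√(g·D_h) = 7.689/√(9.81×1.887) = 1.79, which is greater than 1, so the flow is supercritical.

supercritical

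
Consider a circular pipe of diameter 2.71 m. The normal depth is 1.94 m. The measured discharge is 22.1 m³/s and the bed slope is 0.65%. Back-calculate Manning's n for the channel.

n = 0.014

For a circular section of diameter D = 2.71 m at depth y = 1.94 m, the central angle is θ = 2 arccos(1 − 2y/D) = 4.034 rad. Then A = (D²/8)(θ − sin θ) = 4.419 m² and P = Dθ/2 = 5.467 m.
Hydraulic radius R = A/P = 4.419/5.467 = 0.8083 m.
Rearranging Manning's equation: n = (1/Q) A R^(2/3) S^(1/2) = (1/22.1) × 4.419 × 0.8083^(2/3) × √0.0065 = 0.014.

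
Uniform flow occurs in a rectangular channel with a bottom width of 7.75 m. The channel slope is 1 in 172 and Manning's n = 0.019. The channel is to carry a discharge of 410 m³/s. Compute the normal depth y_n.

Manning's equation rearranged: A R^(2/3) = nQ / (1·√S) = 0.019 × 410 / (√0.005814) = 102.2.
Trying y = 5.97 m: A R^(2/3) = 81.78 — short.
Trying y = 8.43 m: A R^(2/3) = 125.3 — over.
Trying y = 7.14 m: A R^(2/3) = 102.2 — matches.

y_n = 7.14 m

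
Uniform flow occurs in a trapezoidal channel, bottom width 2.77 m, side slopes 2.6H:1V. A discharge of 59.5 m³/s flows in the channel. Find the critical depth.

y_c = 2.08 m

At critical depth, Q² T / (g A³) = 1, i.e. A³/T = Q²/g = 59.5²/9.81 = 360.9.
Trying y = 1.59 m: A³/T = 119.8 — low.
Trying y = 2.08 m: A³/T = 362.3 — close enough.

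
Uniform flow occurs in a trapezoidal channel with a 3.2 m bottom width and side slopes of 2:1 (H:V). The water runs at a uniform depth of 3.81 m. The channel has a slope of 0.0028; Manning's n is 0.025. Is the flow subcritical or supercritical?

With bottom width b = 3.2 m and side slope z = 2: A = (b + zy)y = (3.2 + 2×3.81)×3.81 = 41.22 m²; P = b + 2y√(1+z²) = 3.2 + 2×3.81×2.236 = 20.24 m.
Hydraulic radius R = A/P = 41.22/20.24 = 2.037 m.
V = (1/n) R^(2/3) √S = (1/0.025) × 2.037^(2/3) × √0.0028 = 3.401 m/s. Hydraulic depth D_h = A/T = 41.22/18.44 = 2.236 m.
Froude number Fr = V/√(g·D_h) = 3.401/√(9.81×2.236) = 0.726, which is less than 1, so the flow is subcritical.

subcritical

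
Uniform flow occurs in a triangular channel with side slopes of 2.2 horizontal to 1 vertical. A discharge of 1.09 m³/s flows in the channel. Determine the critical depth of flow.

At critical depth, Q² T / (g A³) = 1, i.e. A³/T = Q²/g = 1.09²/9.81 = 0.1211.
At y = 0.693 m: A³/T = 0.3868 — too large.
At y = 0.388 m: A³/T = 0.02128 — too small.
At y = 0.549 m: A³/T = 0.1207 — close enough.

y_c = 0.549 m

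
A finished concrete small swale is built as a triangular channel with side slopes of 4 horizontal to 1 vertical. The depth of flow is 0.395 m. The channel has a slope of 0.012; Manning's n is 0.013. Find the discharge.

For a triangular section with side slope z = 4: A = zy² = 4×0.395² = 0.6241 m²; P = 2y√(1+z²) = 2×0.395×4.123 = 3.257 m.
Hydraulic radius R = A/P = 0.6241/3.257 = 0.1916 m.
Manning's equation: Q = (1/n) A R^(2/3) S^(1/2) = (1/0.013) × 0.6241 × 0.1916^(2/3) × 0.012^(1/2) = 1.75 m³/s.

Q = 1.75 m³/s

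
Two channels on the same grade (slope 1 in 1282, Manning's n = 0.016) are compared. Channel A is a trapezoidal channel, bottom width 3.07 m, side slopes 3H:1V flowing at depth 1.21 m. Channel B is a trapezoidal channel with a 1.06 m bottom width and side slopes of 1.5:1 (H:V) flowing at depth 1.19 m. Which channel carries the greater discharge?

Channel A: With bottom width b = 3.07 m and side slope z = 3: A = (b + zy)y = (3.07 + 3×1.21)×1.21 = 8.107 m²; P = b + 2y√(1+z²) = 3.07 + 2×1.21×3.162 = 10.72 m. Hydraulic radius R = A/P = 8.107/10.72 = 0.7561 m. Q_A = (1/0.016)·8.107·0.7561^(2/3)·√0.00078 = 11.74 m³/s.
Channel B: With bottom width b = 1.06 m and side slope z = 1.5: A = (b + zy)y = (1.06 + 1.5×1.19)×1.19 = 3.386 m²; P = b + 2y√(1+z²) = 1.06 + 2×1.19×1.803 = 5.351 m. Hydraulic radius R = A/P = 3.386/5.351 = 0.6327 m. Q_B = (1/0.016)·3.386·0.6327^(2/3)·√0.00078 = 4.356 m³/s.
Q_A = 11.74 m³/s vs Q_B = 4.356 m³/s, so channel A carries more.

channel A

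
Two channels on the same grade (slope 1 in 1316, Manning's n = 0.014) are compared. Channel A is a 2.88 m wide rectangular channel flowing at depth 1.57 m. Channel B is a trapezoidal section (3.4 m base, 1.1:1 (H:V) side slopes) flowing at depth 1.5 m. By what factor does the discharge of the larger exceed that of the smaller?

1.98

Channel A: Flow area A = b·y = 2.88 × 1.57 = 4.522 m². Wetted perimeter P = b + 2y = 2.88 + 2×1.57 = 6.02 m. Hydraulic radius R = A/P = 4.522/6.02 = 0.7511 m. Q_A = (1/0.014)·4.522·0.7511^(2/3)·√0.0007599 = 7.356 m³/s.
Channel B: With bottom width b = 3.4 m and side slope z = 1.1: A = (b + zy)y = (3.4 + 1.1×1.5)×1.5 = 7.575 m²; P = b + 2y√(1+z²) = 3.4 + 2×1.5×1.487 = 7.86 m. Hydraulic radius R = A/P = 7.575/7.86 = 0.9638 m. Q_B = (1/0.014)·7.575·0.9638^(2/3)·√0.0007599 = 14.55 m³/s.
The larger discharge is 14.55 m³/s and the smaller is 7.356 m³/s; the ratio is 1.98.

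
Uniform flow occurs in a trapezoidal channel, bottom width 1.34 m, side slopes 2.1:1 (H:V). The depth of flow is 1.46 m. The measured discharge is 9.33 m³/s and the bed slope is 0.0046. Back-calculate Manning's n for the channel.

n = 0.04

With bottom width b = 1.34 m and side slope z = 2.1: A = (b + zy)y = (1.34 + 2.1×1.46)×1.46 = 6.433 m²; P = b + 2y√(1+z²) = 1.34 + 2×1.46×2.326 = 8.132 m.
Hydraulic radius R = A/P = 6.433/8.132 = 0.7911 m.
Rearranging Manning's equation: n = (1/Q) A R^(2/3) S^(1/2) = (1/9.33) × 6.433 × 0.7911^(2/3) × √0.0046 = 0.04.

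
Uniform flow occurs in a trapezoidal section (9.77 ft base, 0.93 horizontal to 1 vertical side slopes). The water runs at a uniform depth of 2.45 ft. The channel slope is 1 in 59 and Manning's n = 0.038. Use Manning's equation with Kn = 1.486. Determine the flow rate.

Q = 222 ft³/s

With bottom width b = 9.77 ft and side slope z = 0.93: A = (b + zy)y = (9.77 + 0.93×2.45)×2.45 = 29.52 ft²; P = b + 2y√(1+z²) = 9.77 + 2×2.45×1.366 = 16.46 ft.
Hydraulic radius R = A/P = 29.52/16.46 = 1.793 ft.
Manning's equation: Q = (1.486/n) A R^(2/3) S^(1/2) = (1.486/0.038) × 29.52 × 1.793^(2/3) × 0.01695^(1/2) = 222 ft³/s.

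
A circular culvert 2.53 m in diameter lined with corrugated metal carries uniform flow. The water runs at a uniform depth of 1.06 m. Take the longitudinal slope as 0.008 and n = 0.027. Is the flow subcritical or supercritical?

For a circular section of diameter D = 2.53 m at depth y = 1.06 m, the central angle is θ = 2 arccos(1 − 2y/D) = 2.816 rad. Then A = (D²/8)(θ − sin θ) = 1.997 m² and P = Dθ/2 = 3.562 m.
Hydraulic radius R = A/P = 1.997/3.562 = 0.5607 m.
V = (1/n) R^(2/3) √S = (1/0.027) × 0.5607^(2/3) × √0.008 = 2.252 m/s. Hydraulic depth D_h = A/T = 1.997/2.497 = 0.8 m.
Froude number Fr = V/√(g·D_h) = 2.252/√(9.81×0.8) = 0.804, which is less than 1, so the flow is subcritical.

subcritical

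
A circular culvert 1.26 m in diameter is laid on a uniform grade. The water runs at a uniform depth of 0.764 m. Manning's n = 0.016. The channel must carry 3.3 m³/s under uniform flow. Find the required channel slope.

For a circular section of diameter D = 1.26 m at depth y = 0.764 m, the central angle is θ = 2 arccos(1 − 2y/D) = 3.57 rad. Then A = (D²/8)(θ − sin θ) = 0.791 m² and P = Dθ/2 = 2.249 m.
Hydraulic radius R = A/P = 0.791/2.249 = 0.3517 m.
From Manning's equation, S = [nQ / (1 A R^(2/3))]² = [0.016 × 3.3 / (1 × 0.791 × 0.3517^(2/3))]² = 0.0179.

S = 0.0179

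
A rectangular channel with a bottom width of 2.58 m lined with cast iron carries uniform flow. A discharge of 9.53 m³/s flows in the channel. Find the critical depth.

y_c = 1.12 m

For a rectangular channel, critical depth y_c = (q²/g)^(1/3) where q = Q/b = 9.53/2.58 = 3.694 m²/s.
So y_c = (3.694²/9.81)^(1/3) = 1.12 m.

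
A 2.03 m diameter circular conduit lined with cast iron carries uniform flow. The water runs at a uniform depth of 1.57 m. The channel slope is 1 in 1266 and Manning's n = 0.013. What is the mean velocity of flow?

V = 1.56 m/s

For a circular section of diameter D = 2.03 m at depth y = 1.57 m, the central angle is θ = 2 arccos(1 − 2y/D) = 4.299 rad. Then A = (D²/8)(θ − sin θ) = 2.686 m² and P = Dθ/2 = 4.363 m.
Hydraulic radius R = A/P = 2.686/4.363 = 0.6156 m.
From Manning's equation, V = (1/n) R^(2/3) S^(1/2) = (1/0.013) × 0.6156^(2/3) × 0.0007899^(1/2) = 1.56 m/s.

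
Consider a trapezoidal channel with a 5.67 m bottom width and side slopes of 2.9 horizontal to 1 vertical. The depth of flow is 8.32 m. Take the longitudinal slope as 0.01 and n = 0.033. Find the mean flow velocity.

V = 8.1 m/s

With bottom width b = 5.67 m and side slope z = 2.9: A = (b + zy)y = (5.67 + 2.9×8.32)×8.32 = 247.9 m²; P = b + 2y√(1+z²) = 5.67 + 2×8.32×3.068 = 56.71 m.
Hydraulic radius R = A/P = 247.9/56.71 = 4.371 m.
From Manning's equation, V = (1/n) R^(2/3) S^(1/2) = (1/0.033) × 4.371^(2/3) × 0.01^(1/2) = 8.1 m/s.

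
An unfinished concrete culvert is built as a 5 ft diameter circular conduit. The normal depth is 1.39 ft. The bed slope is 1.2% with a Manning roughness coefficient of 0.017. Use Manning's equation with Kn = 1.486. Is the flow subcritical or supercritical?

For a circular section of diameter D = 5 ft at depth y = 1.39 ft, the central angle is θ = 2 arccos(1 − 2y/D) = 2.221 rad. Then A = (D²/8)(θ − sin θ) = 4.456 ft² and P = Dθ/2 = 5.554 ft.
Hydraulic radius R = A/P = 4.456/5.554 = 0.8023 ft.
V = (1.486/n) R^(2/3) √S = (1.486/0.017) × 0.8023^(2/3) × √0.012 = 8.268 ft/s. Hydraulic depth D_h = A/T = 4.456/4.48 = 0.9945 ft.
Froude number Fr = V/√(g·D_h) = 8.268/√(32.2×0.9945) = 1.46, which is greater than 1, so the flow is supercritical.

supercritical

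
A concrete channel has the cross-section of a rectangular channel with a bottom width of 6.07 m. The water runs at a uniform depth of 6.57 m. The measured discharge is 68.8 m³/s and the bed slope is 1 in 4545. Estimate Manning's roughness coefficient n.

Flow area A = b·y = 6.07 × 6.57 = 39.88 m². Wetted perimeter P = b + 2y = 6.07 + 2×6.57 = 19.21 m.
Hydraulic radius R = A/P = 39.88/19.21 = 2.076 m.
Rearranging Manning's equation: n = (1/Q) A R^(2/3) S^(1/2) = (1/68.8) × 39.88 × 2.076^(2/3) × √0.00022 = 0.014.

n = 0.014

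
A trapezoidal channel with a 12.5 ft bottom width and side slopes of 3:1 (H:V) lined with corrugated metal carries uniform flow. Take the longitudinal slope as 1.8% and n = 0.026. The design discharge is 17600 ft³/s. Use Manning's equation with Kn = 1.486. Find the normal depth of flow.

Manning's equation rearranged: A R^(2/3) = nQ / (1.486·√S) = 0.026 × 17600 / (1.486 × √0.018) = 2295.
At y = 15.9 ft: A R^(2/3) = 3976 — over.
At y = 12.6 ft: A R^(2/3) = 2291 — matches.

y_n = 12.6 ft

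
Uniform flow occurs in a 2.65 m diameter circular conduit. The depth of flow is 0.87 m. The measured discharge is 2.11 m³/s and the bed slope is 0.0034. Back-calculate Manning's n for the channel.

For a circular section of diameter D = 2.65 m at depth y = 0.87 m, the central angle is θ = 2 arccos(1 − 2y/D) = 2.441 rad. Then A = (D²/8)(θ − sin θ) = 1.576 m² and P = Dθ/2 = 3.234 m.
Hydraulic radius R = A/P = 1.576/3.234 = 0.4874 m.
Rearranging Manning's equation: n = (1/Q) A R^(2/3) S^(1/2) = (1/2.11) × 1.576 × 0.4874^(2/3) × √0.0034 = 0.027.

n = 0.027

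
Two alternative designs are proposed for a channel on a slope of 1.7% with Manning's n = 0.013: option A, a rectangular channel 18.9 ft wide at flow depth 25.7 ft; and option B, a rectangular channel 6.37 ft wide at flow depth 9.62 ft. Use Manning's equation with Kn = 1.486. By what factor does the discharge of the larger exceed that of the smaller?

Channel A: Flow area A = b·y = 18.9 × 25.7 = 485.7 ft². Wetted perimeter P = b + 2y = 18.9 + 2×25.7 = 70.3 ft. Hydraulic radius R = A/P = 485.7/70.3 = 6.909 ft. Q_A = (1.486/0.013)·485.7·6.909^(2/3)·√0.017 = 26260 ft³/s.
Channel B: Flow area A = b·y = 6.37 × 9.62 = 61.28 ft². Wetted perimeter P = b + 2y = 6.37 + 2×9.62 = 25.61 ft. Hydraulic radius R = A/P = 61.28/25.61 = 2.393 ft. Q_B = (1.486/0.013)·61.28·2.393^(2/3)·√0.017 = 1634 ft³/s.
The larger discharge is 26260 ft³/s and the smaller is 1634 ft³/s; the ratio is 16.1.

16.1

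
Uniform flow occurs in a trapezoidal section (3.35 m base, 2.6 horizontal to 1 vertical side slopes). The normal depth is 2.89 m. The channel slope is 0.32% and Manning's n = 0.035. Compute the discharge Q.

Q = 69.8 m³/s

With bottom width b = 3.35 m and side slope z = 2.6: A = (b + zy)y = (3.35 + 2.6×2.89)×2.89 = 31.4 m²; P = b + 2y√(1+z²) = 3.35 + 2×2.89×2.786 = 19.45 m.
Hydraulic radius R = A/P = 31.4/19.45 = 1.614 m.
Manning's equation: Q = (1/n) A R^(2/3) S^(1/2) = (1/0.035) × 31.4 × 1.614^(2/3) × 0.0032^(1/2) = 69.8 m³/s.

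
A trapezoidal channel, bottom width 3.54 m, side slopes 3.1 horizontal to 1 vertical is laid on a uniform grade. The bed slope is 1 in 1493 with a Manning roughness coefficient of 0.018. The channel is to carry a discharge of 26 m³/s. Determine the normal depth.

y_n = 1.84 m

Manning's equation rearranged: A R^(2/3) = nQ / (1·√S) = 0.018 × 26 / (√0.0006698) = 18.08.
Trying y = 1.49 m: A R^(2/3) = 11.48 — low.
Trying y = 2.2 m: A R^(2/3) = 26.8 — high.
Trying y = 1.84 m: A R^(2/3) = 18.07 — close enough.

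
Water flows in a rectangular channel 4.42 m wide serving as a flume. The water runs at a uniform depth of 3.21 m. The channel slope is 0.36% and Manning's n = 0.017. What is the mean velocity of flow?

Flow area A = b·y = 4.42 × 3.21 = 14.19 m². Wetted perimeter P = b + 2y = 4.42 + 2×3.21 = 10.84 m.
Hydraulic radius R = A/P = 14.19/10.84 = 1.309 m.
From Manning's equation, V = (1/n) R^(2/3) S^(1/2) = (1/0.017) × 1.309^(2/3) × 0.0036^(1/2) = 4.22 m/s.

V = 4.22 m/s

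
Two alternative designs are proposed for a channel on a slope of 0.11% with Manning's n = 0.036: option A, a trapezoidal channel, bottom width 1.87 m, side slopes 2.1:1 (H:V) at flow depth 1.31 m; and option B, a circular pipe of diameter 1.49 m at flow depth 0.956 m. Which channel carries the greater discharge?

channel A

Channel A: With bottom width b = 1.87 m and side slope z = 2.1: A = (b + zy)y = (1.87 + 2.1×1.31)×1.31 = 6.054 m²; P = b + 2y√(1+z²) = 1.87 + 2×1.31×2.326 = 7.964 m. Hydraulic radius R = A/P = 6.054/7.964 = 0.7601 m. Q_A = (1/0.036)·6.054·0.7601^(2/3)·√0.0011 = 4.645 m³/s.
Channel B: For a circular section of diameter D = 1.49 m at depth y = 0.956 m, the central angle is θ = 2 arccos(1 − 2y/D) = 3.716 rad. Then A = (D²/8)(θ − sin θ) = 1.182 m² and P = Dθ/2 = 2.768 m. Hydraulic radius R = A/P = 1.182/2.768 = 0.427 m. Q_B = (1/0.036)·1.182·0.427^(2/3)·√0.0011 = 0.6174 m³/s.
Q_A = 4.645 m³/s vs Q_B = 0.6174 m³/s, so channel A carries more.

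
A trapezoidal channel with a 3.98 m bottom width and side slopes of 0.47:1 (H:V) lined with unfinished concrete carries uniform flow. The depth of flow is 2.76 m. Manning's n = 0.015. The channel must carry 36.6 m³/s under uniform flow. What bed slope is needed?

With bottom width b = 3.98 m and side slope z = 0.47: A = (b + zy)y = (3.98 + 0.47×2.76)×2.76 = 14.57 m²; P = b + 2y√(1+z²) = 3.98 + 2×2.76×1.105 = 10.08 m.
Hydraulic radius R = A/P = 14.57/10.08 = 1.445 m.
From Manning's equation, S = [nQ / (1 A R^(2/3))]² = [0.015 × 36.6 / (1 × 14.57 × 1.445^(2/3))]² = 0.00087.

S = 0.00087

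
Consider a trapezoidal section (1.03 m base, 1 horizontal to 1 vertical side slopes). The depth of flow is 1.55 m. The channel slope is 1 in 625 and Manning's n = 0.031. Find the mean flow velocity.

With bottom width b = 1.03 m and side slope z = 1: A = (b + zy)y = (1.03 + 1×1.55)×1.55 = 3.999 m²; P = b + 2y√(1+z²) = 1.03 + 2×1.55×1.414 = 5.414 m.
Hydraulic radius R = A/P = 3.999/5.414 = 0.7386 m.
From Manning's equation, V = (1/n) R^(2/3) S^(1/2) = (1/0.031) × 0.7386^(2/3) × 0.0016^(1/2) = 1.05 m/s.

V = 1.05 m/s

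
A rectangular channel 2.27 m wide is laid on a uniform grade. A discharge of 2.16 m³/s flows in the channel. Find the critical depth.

For a rectangular channel, critical depth y_c = (q²/g)^(1/3) where q = Q/b = 2.16/2.27 = 0.9515 m²/s.
So y_c = (0.9515²/9.81)^(1/3) = 0.452 m.

y_c = 0.452 m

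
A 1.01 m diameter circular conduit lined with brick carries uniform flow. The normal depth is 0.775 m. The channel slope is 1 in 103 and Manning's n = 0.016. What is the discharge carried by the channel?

Q = 1.84 m³/s

For a circular section of diameter D = 1.01 m at depth y = 0.775 m, the central angle is θ = 2 arccos(1 − 2y/D) = 4.27 rad. Then A = (D²/8)(θ − sin θ) = 0.6597 m² and P = Dθ/2 = 2.156 m.
Hydraulic radius R = A/P = 0.6597/2.156 = 0.3059 m.
Manning's equation: Q = (1/n) A R^(2/3) S^(1/2) = (1/0.016) × 0.6597 × 0.3059^(2/3) × 0.009709^(1/2) = 1.84 m³/s.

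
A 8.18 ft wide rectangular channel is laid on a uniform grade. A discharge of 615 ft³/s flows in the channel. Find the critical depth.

For a rectangular channel, critical depth y_c = (q²/g)^(1/3) where q = Q/b = 615/8.18 = 75.18 ft²/s.
So y_c = (75.18²/32.2)^(1/3) = 5.6 ft.

y_c = 5.6 ft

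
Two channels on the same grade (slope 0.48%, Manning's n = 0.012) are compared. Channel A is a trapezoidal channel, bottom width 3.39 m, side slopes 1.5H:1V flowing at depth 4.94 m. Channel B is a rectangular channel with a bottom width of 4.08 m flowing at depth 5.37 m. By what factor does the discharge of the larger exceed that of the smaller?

3.47

Channel A: With bottom width b = 3.39 m and side slope z = 1.5: A = (b + zy)y = (3.39 + 1.5×4.94)×4.94 = 53.35 m²; P = b + 2y√(1+z²) = 3.39 + 2×4.94×1.803 = 21.2 m. Hydraulic radius R = A/P = 53.35/21.2 = 2.516 m. Q_A = (1/0.012)·53.35·2.516^(2/3)·√0.0048 = 569.9 m³/s.
Channel B: Flow area A = b·y = 4.08 × 5.37 = 21.91 m². Wetted perimeter P = b + 2y = 4.08 + 2×5.37 = 14.82 m. Hydraulic radius R = A/P = 21.91/14.82 = 1.478 m. Q_B = (1/0.012)·21.91·1.478^(2/3)·√0.0048 = 164.2 m³/s.
The larger discharge is 569.9 m³/s and the smaller is 164.2 m³/s; the ratio is 3.47.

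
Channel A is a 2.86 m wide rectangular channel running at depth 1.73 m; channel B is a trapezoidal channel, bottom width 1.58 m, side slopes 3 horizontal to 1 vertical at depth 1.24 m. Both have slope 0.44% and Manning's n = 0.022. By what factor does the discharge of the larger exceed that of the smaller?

Channel A: Flow area A = b·y = 2.86 × 1.73 = 4.948 m². Wetted perimeter P = b + 2y = 2.86 + 2×1.73 = 6.32 m. Hydraulic radius R = A/P = 4.948/6.32 = 0.7829 m. Q_A = (1/0.022)·4.948·0.7829^(2/3)·√0.0044 = 12.67 m³/s.
Channel B: With bottom width b = 1.58 m and side slope z = 3: A = (b + zy)y = (1.58 + 3×1.24)×1.24 = 6.572 m²; P = b + 2y√(1+z²) = 1.58 + 2×1.24×3.162 = 9.422 m. Hydraulic radius R = A/P = 6.572/9.422 = 0.6975 m. Q_B = (1/0.022)·6.572·0.6975^(2/3)·√0.0044 = 15.58 m³/s.
The larger discharge is 15.58 m³/s and the smaller is 12.67 m³/s; the ratio is 1.23.

1.23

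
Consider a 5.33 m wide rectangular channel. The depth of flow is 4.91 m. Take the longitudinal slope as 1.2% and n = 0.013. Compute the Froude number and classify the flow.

supercritical

Flow area A = b·y = 5.33 × 4.91 = 26.17 m². Wetted perimeter P = b + 2y = 5.33 + 2×4.91 = 15.15 m.
Hydraulic radius R = A/P = 26.17/15.15 = 1.727 m.
V = (1/n) R^(2/3) √S = (1/0.013) × 1.727^(2/3) × √0.012 = 12.13 m/s. Hydraulic depth D_h = A/T = 26.17/5.33 = 4.91 m.
Froude number Fr = V/√(g·D_h) = 12.13/√(9.81×4.91) = 1.75, which is greater than 1, so the flow is supercritical.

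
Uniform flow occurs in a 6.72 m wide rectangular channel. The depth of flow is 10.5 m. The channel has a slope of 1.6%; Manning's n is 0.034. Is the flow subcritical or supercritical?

Flow area A = b·y = 6.72 × 10.5 = 70.56 m². Wetted perimeter P = b + 2y = 6.72 + 2×10.5 = 27.72 m.
Hydraulic radius R = A/P = 70.56/27.72 = 2.545 m.
V = (1/n) R^(2/3) √S = (1/0.034) × 2.545^(2/3) × √0.016 = 6.936 m/s. Hydraulic depth D_h = A/T = 70.56/6.72 = 10.5 m.
Froude number Fr = V/√(g·D_h) = 6.936/√(9.81×10.5) = 0.683, which is less than 1, so the flow is subcritical.

subcritical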